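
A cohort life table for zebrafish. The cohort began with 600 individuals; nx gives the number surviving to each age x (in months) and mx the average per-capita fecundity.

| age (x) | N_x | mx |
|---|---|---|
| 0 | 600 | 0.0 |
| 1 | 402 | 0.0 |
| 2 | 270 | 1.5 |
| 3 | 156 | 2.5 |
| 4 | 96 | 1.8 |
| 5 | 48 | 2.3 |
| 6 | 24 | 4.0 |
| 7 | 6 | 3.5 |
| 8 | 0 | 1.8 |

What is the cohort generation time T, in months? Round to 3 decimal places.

3.302

lx = nx/n0 = nx/600: 1, 0.67, 0.45, 0.26, 0.16, 0.08, 0.04, 0.01, 0
lx·mx: 0, 0, 0.675, 0.65, 0.288, 0.184, 0.16, 0.035, 0 → R0 = 1.992
x·lx·mx: 0, 0, 1.35, 1.95, 1.152, 0.92, 0.96, 0.245, 0 → Σ = 6.577
T = 6.577 / 1.992 = 3.301707… → 3.302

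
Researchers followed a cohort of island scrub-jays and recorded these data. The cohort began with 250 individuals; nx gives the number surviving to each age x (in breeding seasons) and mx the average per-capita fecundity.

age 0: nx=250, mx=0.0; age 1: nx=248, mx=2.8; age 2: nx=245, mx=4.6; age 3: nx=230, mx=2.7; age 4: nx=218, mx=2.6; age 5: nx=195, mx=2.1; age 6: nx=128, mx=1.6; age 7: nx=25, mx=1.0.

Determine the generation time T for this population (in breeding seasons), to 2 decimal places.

lx = nx/n0 = nx/250: 1, 0.992, 0.98, 0.92, 0.872, 0.78, 0.512, 0.1
lx·mx: 0, 2.7776, 4.508, 2.484, 2.2672, 1.638, 0.8192, 0.1 → R0 = 14.594
x·lx·mx: 0, 2.7776, 9.016, 7.452, 9.0688, 8.19, 4.9152, 0.7 → Σ = 42.1196
T = 42.1196 / 14.594 = 2.88609… → 2.89

2.89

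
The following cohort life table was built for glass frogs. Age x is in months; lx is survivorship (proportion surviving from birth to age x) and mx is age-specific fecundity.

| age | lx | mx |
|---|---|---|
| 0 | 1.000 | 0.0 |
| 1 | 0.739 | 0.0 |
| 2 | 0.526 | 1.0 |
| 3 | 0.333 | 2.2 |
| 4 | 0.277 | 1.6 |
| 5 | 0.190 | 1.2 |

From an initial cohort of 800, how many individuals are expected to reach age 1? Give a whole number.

591

Expected survivors = N0 · l_1 = 800 × 0.739 = 591.2 → 591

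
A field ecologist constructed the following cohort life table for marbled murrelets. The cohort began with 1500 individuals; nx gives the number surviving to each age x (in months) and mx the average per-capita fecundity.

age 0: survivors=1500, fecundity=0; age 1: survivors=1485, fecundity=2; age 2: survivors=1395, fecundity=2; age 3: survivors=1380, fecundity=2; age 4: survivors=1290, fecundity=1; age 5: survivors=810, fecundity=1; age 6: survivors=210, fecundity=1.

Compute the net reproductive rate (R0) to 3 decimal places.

7.220

lx = nx/n0 = nx/1500: 1, 0.99, 0.93, 0.92, 0.86, 0.54, 0.14
lx·mx by age: 0, 1.98, 1.86, 1.84, 0.86, 0.54, 0.14
R0 = Σ lx·mx = 7.22 → 7.220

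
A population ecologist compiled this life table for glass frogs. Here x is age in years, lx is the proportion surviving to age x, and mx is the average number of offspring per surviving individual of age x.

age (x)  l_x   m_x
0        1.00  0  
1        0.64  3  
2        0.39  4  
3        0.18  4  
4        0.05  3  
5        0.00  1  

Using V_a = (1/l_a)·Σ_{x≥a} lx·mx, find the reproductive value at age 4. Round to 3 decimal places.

3.000

lx·mx for x ≥ 4: 0.15, 0 → sum = 0.15
V_4 = 0.15 / l_4 = 0.15 / 0.05 = 3 → 3.000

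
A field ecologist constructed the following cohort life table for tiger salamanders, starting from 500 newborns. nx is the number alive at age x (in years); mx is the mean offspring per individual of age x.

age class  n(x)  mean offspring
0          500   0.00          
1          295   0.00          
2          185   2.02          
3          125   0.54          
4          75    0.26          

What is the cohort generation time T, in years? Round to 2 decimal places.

lx = nx/n0 = nx/500: 1, 0.59, 0.37, 0.25, 0.15
lx·mx: 0, 0, 0.7474, 0.135, 0.039 → R0 = 0.9214
x·lx·mx: 0, 0, 1.4948, 0.405, 0.156 → Σ = 2.0558
T = 2.0558 / 0.9214 = 2.23117… → 2.23

2.23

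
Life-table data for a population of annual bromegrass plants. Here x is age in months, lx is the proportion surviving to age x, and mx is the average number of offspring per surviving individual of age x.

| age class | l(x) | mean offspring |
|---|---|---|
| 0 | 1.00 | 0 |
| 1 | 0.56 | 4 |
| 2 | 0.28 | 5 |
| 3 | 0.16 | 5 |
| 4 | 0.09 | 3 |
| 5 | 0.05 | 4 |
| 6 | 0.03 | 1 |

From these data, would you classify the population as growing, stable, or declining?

growing

R0 = Σ lx·mx = 0 + 2.24 + 1.4 + 0.8 + 0.27 + 0.2 + 0.03 = 4.94
R0 > 1, so the population is growing.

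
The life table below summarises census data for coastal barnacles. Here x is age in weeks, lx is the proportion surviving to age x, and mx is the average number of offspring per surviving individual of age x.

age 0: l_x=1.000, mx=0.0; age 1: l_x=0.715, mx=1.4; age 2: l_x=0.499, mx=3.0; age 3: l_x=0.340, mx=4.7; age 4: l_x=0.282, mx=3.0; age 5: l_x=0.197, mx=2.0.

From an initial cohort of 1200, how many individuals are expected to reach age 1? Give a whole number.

Expected survivors = N0 · l_1 = 1200 × 0.715 = 858 → 858

858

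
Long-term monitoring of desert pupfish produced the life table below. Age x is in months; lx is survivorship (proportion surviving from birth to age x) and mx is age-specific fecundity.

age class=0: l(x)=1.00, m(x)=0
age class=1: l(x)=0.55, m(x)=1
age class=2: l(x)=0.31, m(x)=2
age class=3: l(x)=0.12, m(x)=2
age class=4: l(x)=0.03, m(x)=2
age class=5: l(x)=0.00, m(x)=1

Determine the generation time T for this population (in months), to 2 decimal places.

1.87

lx·mx: 0, 0.55, 0.62, 0.24, 0.06, 0 → R0 = 1.47
x·lx·mx: 0, 0.55, 1.24, 0.72, 0.24, 0 → Σ = 2.75
T = 2.75 / 1.47 = 1.870748… → 1.87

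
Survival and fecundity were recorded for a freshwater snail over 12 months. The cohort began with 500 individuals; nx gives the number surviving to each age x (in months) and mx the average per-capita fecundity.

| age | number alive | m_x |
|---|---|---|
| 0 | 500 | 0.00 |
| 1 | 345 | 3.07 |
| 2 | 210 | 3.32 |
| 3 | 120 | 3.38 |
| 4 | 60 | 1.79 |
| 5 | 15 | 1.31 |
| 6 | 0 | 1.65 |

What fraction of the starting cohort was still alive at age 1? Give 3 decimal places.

0.690

l_1 = n_1/n_0 = 345/500 = 0.69 → 0.690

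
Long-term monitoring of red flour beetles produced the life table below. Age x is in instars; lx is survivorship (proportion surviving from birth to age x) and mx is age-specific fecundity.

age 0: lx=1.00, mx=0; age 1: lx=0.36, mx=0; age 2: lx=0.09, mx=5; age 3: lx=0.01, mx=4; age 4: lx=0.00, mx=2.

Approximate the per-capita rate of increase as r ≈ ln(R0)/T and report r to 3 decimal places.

-0.343

R0 = Σ lx·mx = 0 + 0 + 0.45 + 0.04 + 0 = 0.49
Σ x·lx·mx = 1.02; T = 1.02/0.49 = 2.08163…
r ≈ ln(R0)/T = ln(0.49)/2.08163… = -0.34269… → -0.343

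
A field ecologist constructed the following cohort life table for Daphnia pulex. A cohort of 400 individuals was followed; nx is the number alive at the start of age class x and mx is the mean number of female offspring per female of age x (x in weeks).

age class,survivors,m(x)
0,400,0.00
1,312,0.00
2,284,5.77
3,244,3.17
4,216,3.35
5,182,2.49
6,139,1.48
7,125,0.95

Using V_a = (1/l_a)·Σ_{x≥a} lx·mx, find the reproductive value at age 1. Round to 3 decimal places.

lx = nx/n0 = nx/400: 1, 0.78, 0.71, 0.61, 0.54, 0.455, 0.3475, 0.3125
lx·mx for x ≥ 1: 0, 4.0967, 1.9337, 1.809, 1.13295, 0.5143, 0.296875 → sum = 9.783525
V_1 = 9.783525 / l_1 = 9.783525 / 0.78 = 12.542981… → 12.543

12.543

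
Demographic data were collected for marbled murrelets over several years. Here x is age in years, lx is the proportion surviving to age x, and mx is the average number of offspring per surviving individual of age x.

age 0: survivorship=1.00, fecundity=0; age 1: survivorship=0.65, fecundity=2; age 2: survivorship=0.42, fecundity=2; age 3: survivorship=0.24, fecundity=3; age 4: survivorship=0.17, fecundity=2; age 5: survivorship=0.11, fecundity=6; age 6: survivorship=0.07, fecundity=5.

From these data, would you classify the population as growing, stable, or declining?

growing

R0 = Σ lx·mx = 0 + 1.3 + 0.84 + 0.72 + 0.34 + 0.66 + 0.35 = 4.21
R0 > 1, so the population is growing.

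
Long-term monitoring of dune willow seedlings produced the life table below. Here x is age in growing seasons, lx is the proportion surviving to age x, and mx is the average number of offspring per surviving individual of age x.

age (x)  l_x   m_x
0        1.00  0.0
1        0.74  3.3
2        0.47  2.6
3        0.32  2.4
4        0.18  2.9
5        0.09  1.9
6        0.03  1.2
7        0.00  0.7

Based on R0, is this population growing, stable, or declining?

growing

R0 = Σ lx·mx = 0 + 2.442 + 1.222 + 0.768 + 0.522 + 0.171 + 0.036 + 0 = 5.161
R0 > 1, so the population is growing.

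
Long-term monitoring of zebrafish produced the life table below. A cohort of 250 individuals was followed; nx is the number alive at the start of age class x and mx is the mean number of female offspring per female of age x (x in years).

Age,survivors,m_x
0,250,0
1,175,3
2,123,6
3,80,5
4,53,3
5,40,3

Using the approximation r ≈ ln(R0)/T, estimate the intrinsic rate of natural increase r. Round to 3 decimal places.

lx = nx/n0 = nx/250: 1, 0.7, 0.492, 0.32, 0.212, 0.16
R0 = Σ lx·mx = 0 + 2.1 + 2.952 + 1.6 + 0.636 + 0.48 = 7.768
Σ x·lx·mx = 17.748; T = 17.748/7.768 = 2.28476…
r ≈ ln(R0)/T = ln(7.768)/2.28476… = 0.89726… → 0.897

0.897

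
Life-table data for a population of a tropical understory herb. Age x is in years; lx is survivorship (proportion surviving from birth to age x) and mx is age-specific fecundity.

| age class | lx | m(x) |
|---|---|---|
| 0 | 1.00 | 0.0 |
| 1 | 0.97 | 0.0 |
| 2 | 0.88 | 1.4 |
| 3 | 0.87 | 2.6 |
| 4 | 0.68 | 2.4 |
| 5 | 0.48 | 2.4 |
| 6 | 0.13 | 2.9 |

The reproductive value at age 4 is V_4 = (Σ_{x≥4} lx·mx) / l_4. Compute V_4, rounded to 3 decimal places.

4.649

lx·mx for x ≥ 4: 1.632, 1.152, 0.377 → sum = 3.161
V_4 = 3.161 / l_4 = 3.161 / 0.68 = 4.648529… → 4.649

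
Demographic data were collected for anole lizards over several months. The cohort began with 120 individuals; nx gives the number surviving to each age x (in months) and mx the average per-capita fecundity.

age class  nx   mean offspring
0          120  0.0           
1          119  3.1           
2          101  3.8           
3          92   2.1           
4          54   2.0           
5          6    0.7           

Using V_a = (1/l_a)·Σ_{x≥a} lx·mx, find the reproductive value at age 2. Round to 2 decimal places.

lx = nx/n0 = nx/120: 1, 0.99167…, 0.84167…, 0.76667…, 0.45, 0.05
lx·mx for x ≥ 2: 3.198333…, 1.61…, 0.9, 0.035 → sum = 5.743333…
V_2 = 5.743333… / l_2 = 5.743333… / 0.841667… = 6.823762… → 6.82

6.82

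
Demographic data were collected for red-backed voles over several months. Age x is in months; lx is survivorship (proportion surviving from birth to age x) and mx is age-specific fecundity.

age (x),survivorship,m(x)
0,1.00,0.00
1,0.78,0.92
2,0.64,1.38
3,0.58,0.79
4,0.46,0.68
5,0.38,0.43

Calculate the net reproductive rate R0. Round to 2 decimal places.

lx·mx by age: 0, 0.7176, 0.8832, 0.4582, 0.3128, 0.1634
R0 = Σ lx·mx = 2.5352 → 2.54

2.54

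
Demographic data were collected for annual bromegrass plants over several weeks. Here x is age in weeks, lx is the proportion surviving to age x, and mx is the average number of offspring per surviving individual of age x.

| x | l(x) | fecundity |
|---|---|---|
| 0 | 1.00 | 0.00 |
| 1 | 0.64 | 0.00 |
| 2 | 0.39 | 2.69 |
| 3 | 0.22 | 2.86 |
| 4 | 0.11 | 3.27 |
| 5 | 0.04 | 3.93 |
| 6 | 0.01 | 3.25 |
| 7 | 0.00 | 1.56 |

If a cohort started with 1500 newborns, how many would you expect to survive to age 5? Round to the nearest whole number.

60

Expected survivors = N0 · l_5 = 1500 × 0.04 = 60 → 60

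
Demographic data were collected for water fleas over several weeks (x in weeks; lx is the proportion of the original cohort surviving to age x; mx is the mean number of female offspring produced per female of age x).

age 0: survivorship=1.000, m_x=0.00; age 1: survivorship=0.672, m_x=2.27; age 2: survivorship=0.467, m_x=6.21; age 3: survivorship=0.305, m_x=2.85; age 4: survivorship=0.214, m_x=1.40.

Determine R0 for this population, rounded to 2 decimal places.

lx·mx by age: 0, 1.52544, 2.90007, 0.86925, 0.2996
R0 = Σ lx·mx = 5.59436 → 5.59

5.59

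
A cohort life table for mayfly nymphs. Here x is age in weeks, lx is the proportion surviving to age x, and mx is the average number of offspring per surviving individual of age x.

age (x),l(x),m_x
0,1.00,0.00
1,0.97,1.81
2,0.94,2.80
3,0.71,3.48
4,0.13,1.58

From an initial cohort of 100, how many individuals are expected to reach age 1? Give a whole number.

Expected survivors = N0 · l_1 = 100 × 0.97 = 97 → 97

97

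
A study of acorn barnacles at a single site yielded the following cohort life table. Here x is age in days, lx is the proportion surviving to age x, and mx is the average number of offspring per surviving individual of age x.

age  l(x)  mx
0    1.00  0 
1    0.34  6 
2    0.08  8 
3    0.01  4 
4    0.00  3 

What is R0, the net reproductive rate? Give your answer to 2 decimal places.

2.72

lx·mx by age: 0, 2.04, 0.64, 0.04, 0
R0 = Σ lx·mx = 2.72 → 2.72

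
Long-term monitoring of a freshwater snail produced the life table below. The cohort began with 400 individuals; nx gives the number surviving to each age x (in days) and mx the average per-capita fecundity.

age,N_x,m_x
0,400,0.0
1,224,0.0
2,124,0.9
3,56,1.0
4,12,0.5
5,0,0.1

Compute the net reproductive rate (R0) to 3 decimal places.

0.434

lx = nx/n0 = nx/400: 1, 0.56, 0.31, 0.14, 0.03, 0
lx·mx by age: 0, 0, 0.279, 0.14, 0.015, 0
R0 = Σ lx·mx = 0.434 → 0.434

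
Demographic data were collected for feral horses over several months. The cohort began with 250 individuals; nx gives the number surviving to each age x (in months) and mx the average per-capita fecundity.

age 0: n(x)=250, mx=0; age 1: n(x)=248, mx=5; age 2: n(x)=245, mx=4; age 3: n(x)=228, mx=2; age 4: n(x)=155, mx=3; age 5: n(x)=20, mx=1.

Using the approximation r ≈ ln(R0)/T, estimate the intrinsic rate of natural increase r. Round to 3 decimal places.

lx = nx/n0 = nx/250: 1, 0.992, 0.98, 0.912, 0.62, 0.08
R0 = Σ lx·mx = 0 + 4.96 + 3.92 + 1.824 + 1.86 + 0.08 = 12.644
Σ x·lx·mx = 26.112; T = 26.112/12.644 = 2.06517…
r ≈ ln(R0)/T = ln(12.644)/2.06517… = 1.22856… → 1.229

1.229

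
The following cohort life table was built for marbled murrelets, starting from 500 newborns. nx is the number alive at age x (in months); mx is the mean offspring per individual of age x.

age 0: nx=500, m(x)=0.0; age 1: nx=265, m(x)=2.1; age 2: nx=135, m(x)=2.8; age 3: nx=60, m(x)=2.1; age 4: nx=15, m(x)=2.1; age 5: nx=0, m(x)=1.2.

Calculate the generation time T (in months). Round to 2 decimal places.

lx = nx/n0 = nx/500: 1, 0.53, 0.27, 0.12, 0.03, 0
lx·mx: 0, 1.113, 0.756, 0.252, 0.063, 0 → R0 = 2.184
x·lx·mx: 0, 1.113, 1.512, 0.756, 0.252, 0 → Σ = 3.633
T = 3.633 / 2.184 = 1.663462… → 1.66

1.66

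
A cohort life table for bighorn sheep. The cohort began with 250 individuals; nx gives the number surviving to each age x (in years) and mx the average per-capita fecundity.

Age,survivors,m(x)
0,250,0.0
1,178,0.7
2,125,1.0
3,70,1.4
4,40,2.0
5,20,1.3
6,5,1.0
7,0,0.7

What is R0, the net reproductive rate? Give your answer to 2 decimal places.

1.83

lx = nx/n0 = nx/250: 1, 0.712, 0.5, 0.28, 0.16, 0.08, 0.02, 0
lx·mx by age: 0, 0.4984, 0.5, 0.392, 0.32, 0.104, 0.02, 0
R0 = Σ lx·mx = 1.8344 → 1.83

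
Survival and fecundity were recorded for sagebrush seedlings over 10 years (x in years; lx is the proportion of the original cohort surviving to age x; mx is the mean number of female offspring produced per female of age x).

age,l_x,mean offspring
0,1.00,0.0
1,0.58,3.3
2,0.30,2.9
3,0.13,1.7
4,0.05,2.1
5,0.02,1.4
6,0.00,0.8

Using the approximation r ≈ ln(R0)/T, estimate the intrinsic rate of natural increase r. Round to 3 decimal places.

R0 = Σ lx·mx = 0 + 1.914 + 0.87 + 0.221 + 0.105 + 0.028 + 0 = 3.138
Σ x·lx·mx = 4.877; T = 4.877/3.138 = 1.55417…
r ≈ ln(R0)/T = ln(3.138)/1.55417… = 0.73582… → 0.736

0.736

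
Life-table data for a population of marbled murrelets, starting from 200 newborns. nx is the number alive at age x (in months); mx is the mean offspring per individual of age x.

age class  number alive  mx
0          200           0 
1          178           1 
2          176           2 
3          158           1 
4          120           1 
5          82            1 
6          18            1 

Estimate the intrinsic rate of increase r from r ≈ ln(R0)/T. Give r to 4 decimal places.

0.5836

lx = nx/n0 = nx/200: 1, 0.89, 0.88, 0.79, 0.6, 0.41, 0.09
R0 = Σ lx·mx = 0 + 0.89 + 1.76 + 0.79 + 0.6 + 0.41 + 0.09 = 4.54
Σ x·lx·mx = 11.77; T = 11.77/4.54 = 2.59251…
r ≈ ln(R0)/T = ln(4.54)/2.59251… = 0.583576… → 0.5836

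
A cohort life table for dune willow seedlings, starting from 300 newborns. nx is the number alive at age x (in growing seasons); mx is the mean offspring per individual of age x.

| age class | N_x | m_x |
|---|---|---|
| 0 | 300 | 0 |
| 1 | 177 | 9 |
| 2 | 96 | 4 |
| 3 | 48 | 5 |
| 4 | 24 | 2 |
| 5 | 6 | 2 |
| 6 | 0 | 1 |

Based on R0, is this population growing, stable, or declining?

lx = nx/n0 = nx/300: 1, 0.59, 0.32, 0.16, 0.08, 0.02, 0
R0 = Σ lx·mx = 0 + 5.31 + 1.28 + 0.8 + 0.16 + 0.04 + 0 = 7.59
R0 > 1, so the population is growing.

growing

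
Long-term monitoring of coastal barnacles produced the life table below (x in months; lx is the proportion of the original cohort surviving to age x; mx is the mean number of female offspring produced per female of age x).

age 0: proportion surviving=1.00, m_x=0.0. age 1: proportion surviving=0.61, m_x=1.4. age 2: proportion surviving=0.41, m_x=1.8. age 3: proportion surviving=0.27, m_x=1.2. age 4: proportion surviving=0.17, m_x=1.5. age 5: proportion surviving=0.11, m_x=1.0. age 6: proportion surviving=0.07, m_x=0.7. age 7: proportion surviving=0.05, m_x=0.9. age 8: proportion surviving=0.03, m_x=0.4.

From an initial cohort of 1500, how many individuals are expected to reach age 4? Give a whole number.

Expected survivors = N0 · l_4 = 1500 × 0.17 = 255 → 255

255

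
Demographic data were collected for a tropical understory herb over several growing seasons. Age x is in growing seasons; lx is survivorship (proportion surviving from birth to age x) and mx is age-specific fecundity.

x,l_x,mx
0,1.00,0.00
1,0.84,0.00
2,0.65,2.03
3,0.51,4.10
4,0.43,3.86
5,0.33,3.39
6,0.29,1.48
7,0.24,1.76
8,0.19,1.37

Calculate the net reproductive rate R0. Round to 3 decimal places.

7.301

lx·mx by age: 0, 0, 1.3195, 2.091, 1.6598, 1.1187, 0.4292, 0.4224, 0.2603
R0 = Σ lx·mx = 7.3009 → 7.301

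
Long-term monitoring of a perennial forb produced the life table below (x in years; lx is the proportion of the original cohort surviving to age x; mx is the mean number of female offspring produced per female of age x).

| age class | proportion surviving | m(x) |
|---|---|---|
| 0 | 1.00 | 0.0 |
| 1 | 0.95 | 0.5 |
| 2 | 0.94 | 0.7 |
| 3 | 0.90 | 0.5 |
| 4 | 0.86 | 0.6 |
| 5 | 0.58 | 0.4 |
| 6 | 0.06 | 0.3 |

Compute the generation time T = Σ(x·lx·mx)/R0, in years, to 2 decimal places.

lx·mx: 0, 0.475, 0.658, 0.45, 0.516, 0.232, 0.018 → R0 = 2.349
x·lx·mx: 0, 0.475, 1.316, 1.35, 2.064, 1.16, 0.108 → Σ = 6.473
T = 6.473 / 2.349 = 2.755641… → 2.76

2.76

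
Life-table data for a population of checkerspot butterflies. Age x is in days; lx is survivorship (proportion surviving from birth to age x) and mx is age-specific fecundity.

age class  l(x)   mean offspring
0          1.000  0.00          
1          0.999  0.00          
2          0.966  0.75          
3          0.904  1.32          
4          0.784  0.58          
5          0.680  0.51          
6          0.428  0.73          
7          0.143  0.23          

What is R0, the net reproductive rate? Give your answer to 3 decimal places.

3.065

lx·mx by age: 0, 0, 0.7245, 1.19328, 0.45472, 0.3468, 0.31244, 0.03289
R0 = Σ lx·mx = 3.06463 → 3.065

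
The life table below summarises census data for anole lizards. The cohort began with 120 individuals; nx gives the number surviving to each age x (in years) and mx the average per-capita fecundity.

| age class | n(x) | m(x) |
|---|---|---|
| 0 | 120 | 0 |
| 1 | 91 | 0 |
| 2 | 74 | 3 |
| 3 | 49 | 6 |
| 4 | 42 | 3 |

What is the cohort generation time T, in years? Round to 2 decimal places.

lx = nx/n0 = nx/120: 1, 0.75833…, 0.61667…, 0.40833…, 0.35
lx·mx: 0, 0, 1.85…, 2.45…, 1.05 → R0 = 5.35…
x·lx·mx: 0, 0, 3.7…, 7.35…, 4.2 → Σ = 15.25…
T = 15.25… / 5.35… = 2.850467… → 2.85

2.85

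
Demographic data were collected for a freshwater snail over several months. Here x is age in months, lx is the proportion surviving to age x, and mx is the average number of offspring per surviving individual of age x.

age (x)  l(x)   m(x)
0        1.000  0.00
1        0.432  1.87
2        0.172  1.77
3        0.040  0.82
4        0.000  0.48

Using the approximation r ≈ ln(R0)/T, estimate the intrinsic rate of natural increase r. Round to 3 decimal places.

R0 = Σ lx·mx = 0 + 0.80784 + 0.30444 + 0.0328 + 0 = 1.14508
Σ x·lx·mx = 1.51512; T = 1.51512/1.14508 = 1.32316…
r ≈ ln(R0)/T = ln(1.14508)/1.32316… = 0.10239… → 0.102

0.102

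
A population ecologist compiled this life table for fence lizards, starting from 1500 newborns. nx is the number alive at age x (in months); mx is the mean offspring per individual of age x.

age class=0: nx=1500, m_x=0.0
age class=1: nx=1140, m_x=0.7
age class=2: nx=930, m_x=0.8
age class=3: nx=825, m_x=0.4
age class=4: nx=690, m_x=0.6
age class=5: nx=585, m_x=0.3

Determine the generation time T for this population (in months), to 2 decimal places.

2.36

lx = nx/n0 = nx/1500: 1, 0.76, 0.62, 0.55, 0.46, 0.39
lx·mx: 0, 0.532, 0.496, 0.22, 0.276, 0.117 → R0 = 1.641
x·lx·mx: 0, 0.532, 0.992, 0.66, 1.104, 0.585 → Σ = 3.873
T = 3.873 / 1.641 = 2.360146… → 2.36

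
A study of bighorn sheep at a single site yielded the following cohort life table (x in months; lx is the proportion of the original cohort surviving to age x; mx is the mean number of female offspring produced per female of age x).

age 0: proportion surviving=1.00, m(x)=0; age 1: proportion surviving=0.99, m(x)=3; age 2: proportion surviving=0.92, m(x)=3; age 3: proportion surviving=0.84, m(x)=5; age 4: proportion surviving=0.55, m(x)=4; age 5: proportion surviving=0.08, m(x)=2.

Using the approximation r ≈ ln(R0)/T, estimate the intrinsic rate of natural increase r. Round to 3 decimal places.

R0 = Σ lx·mx = 0 + 2.97 + 2.76 + 4.2 + 2.2 + 0.16 = 12.29
Σ x·lx·mx = 30.69; T = 30.69/12.29 = 2.49715…
r ≈ ln(R0)/T = ln(12.29)/2.49715… = 1.00466… → 1.005

1.005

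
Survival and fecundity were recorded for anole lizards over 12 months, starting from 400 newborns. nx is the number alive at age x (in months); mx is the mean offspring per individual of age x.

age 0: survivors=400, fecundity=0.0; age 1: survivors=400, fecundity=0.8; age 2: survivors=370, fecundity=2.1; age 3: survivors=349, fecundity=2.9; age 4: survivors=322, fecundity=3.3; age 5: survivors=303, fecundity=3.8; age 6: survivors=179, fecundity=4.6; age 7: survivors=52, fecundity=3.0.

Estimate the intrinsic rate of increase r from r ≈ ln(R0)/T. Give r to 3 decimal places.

0.654

lx = nx/n0 = nx/400: 1, 1, 0.925, 0.8725, 0.805, 0.7575, 0.4475, 0.13
R0 = Σ lx·mx = 0 + 0.8 + 1.9425 + 2.53025 + 2.6565 + 2.8785 + 2.0585 + 0.39 = 13.25625
Σ x·lx·mx = 52.37525; T = 52.37525/13.25625 = 3.95099…
r ≈ ln(R0)/T = ln(13.25625)/3.95099… = 0.65413… → 0.654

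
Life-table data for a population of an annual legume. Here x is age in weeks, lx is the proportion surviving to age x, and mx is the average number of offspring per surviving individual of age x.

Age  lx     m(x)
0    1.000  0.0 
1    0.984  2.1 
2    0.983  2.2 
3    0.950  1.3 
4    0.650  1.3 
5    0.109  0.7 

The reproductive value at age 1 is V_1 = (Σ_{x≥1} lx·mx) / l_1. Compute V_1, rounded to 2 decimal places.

6.49

lx·mx for x ≥ 1: 2.0664, 2.1626, 1.235, 0.845, 0.0763 → sum = 6.3853
V_1 = 6.3853 / l_1 = 6.3853 / 0.984 = 6.489126… → 6.49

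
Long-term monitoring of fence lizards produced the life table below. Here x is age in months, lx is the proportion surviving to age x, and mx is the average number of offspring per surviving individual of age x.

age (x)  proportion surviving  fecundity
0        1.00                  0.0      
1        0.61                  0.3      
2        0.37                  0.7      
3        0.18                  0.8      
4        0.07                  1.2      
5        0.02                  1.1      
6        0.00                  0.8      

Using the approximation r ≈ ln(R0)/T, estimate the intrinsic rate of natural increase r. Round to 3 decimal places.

-0.161

R0 = Σ lx·mx = 0 + 0.183 + 0.259 + 0.144 + 0.084 + 0.022 + 0 = 0.692
Σ x·lx·mx = 1.579; T = 1.579/0.692 = 2.28179…
r ≈ ln(R0)/T = ln(0.692)/2.28179… = -0.16135… → -0.161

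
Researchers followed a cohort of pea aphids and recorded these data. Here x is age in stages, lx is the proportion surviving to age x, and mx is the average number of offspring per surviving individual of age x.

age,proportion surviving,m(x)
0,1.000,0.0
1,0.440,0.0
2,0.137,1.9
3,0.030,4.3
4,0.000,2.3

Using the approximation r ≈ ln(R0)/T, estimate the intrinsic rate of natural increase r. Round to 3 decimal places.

-0.405

R0 = Σ lx·mx = 0 + 0 + 0.2603 + 0.129 + 0 = 0.3893
Σ x·lx·mx = 0.9076; T = 0.9076/0.3893 = 2.33136…
r ≈ ln(R0)/T = ln(0.3893)/2.33136… = -0.40466… → -0.405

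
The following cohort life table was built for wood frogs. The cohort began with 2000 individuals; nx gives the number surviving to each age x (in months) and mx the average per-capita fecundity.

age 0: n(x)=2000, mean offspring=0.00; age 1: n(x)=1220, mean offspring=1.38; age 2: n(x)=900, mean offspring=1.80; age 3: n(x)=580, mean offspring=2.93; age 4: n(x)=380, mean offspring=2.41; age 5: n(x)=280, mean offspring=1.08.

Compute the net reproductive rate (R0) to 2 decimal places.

3.11

lx = nx/n0 = nx/2000: 1, 0.61, 0.45, 0.29, 0.19, 0.14
lx·mx by age: 0, 0.8418, 0.81, 0.8497, 0.4579, 0.1512
R0 = Σ lx·mx = 3.1106 → 3.11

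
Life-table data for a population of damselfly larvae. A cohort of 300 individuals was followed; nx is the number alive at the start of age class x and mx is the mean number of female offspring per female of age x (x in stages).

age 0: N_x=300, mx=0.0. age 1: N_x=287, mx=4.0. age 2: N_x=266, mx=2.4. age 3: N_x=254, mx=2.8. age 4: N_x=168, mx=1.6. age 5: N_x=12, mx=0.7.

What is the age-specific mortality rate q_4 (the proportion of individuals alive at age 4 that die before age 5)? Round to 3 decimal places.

lx = nx/n0 = nx/300: 1, 0.95667…, 0.88667…, 0.84667…, 0.56, 0.04
q_4 = (l_4 − l_5) / l_4 = (0.56 − 0.04) / 0.56
     = 0.52 / 0.56 = 0.928571… → 0.929

0.929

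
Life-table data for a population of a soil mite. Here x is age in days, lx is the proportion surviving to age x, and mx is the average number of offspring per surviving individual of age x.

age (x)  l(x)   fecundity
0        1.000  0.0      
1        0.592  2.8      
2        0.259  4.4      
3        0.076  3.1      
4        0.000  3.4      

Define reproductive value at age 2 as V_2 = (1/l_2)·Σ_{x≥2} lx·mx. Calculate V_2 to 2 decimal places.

5.31

lx·mx for x ≥ 2: 1.1396, 0.2356, 0 → sum = 1.3752
V_2 = 1.3752 / l_2 = 1.3752 / 0.259 = 5.309653… → 5.31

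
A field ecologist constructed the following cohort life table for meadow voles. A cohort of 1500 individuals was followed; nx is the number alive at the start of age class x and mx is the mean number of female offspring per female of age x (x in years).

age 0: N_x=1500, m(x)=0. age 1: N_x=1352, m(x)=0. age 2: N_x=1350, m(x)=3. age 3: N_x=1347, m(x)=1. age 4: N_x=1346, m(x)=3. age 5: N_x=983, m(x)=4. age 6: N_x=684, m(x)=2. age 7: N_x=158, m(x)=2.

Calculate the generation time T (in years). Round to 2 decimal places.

3.88

lx = nx/n0 = nx/1500: 1, 0.90133…, 0.9, 0.898, 0.89733…, 0.65533…, 0.456, 0.10533…
lx·mx: 0, 0, 2.7, 0.898, 2.692…, 2.621333…, 0.912, 0.210667… → R0 = 10.034…
x·lx·mx: 0, 0, 5.4, 2.694, 10.768…, 13.106667…, 5.472, 1.474667… → Σ = 38.915333…
T = 38.915333… / 10.034… = 3.878347… → 3.88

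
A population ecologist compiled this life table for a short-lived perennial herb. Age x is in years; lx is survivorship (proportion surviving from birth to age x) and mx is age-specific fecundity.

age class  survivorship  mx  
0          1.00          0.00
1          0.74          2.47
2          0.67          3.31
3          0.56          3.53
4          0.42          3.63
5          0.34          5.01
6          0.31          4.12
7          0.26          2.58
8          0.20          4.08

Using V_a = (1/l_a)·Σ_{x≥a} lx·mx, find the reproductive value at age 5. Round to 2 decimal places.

lx·mx for x ≥ 5: 1.7034, 1.2772, 0.6708, 0.816 → sum = 4.4674
V_5 = 4.4674 / l_5 = 4.4674 / 0.34 = 13.139412… → 13.14

13.14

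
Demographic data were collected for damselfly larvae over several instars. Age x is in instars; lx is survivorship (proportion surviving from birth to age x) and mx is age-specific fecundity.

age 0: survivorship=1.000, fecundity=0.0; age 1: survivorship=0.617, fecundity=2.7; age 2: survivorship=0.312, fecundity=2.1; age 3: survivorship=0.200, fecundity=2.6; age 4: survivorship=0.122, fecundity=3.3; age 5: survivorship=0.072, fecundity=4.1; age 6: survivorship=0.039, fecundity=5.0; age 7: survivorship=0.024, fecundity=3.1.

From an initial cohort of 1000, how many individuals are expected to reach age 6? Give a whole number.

Expected survivors = N0 · l_6 = 1000 × 0.039 = 39 → 39

39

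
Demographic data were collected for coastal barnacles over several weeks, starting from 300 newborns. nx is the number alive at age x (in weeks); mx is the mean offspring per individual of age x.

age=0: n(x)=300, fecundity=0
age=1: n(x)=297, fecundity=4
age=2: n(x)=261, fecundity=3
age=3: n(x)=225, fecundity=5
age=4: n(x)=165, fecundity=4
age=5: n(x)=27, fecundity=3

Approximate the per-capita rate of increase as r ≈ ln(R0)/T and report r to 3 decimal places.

lx = nx/n0 = nx/300: 1, 0.99, 0.87, 0.75, 0.55, 0.09
R0 = Σ lx·mx = 0 + 3.96 + 2.61 + 3.75 + 2.2 + 0.27 = 12.79
Σ x·lx·mx = 30.58; T = 30.58/12.79 = 2.39093…
r ≈ ln(R0)/T = ln(12.79)/2.39093… = 1.06597… → 1.066

1.066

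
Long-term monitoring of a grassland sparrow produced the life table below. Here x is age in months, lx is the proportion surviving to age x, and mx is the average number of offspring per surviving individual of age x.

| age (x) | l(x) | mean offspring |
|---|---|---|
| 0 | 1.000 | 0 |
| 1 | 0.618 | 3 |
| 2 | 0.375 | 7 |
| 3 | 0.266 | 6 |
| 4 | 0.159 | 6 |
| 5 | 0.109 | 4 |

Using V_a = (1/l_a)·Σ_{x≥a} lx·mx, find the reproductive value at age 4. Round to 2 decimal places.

lx·mx for x ≥ 4: 0.954, 0.436 → sum = 1.39
V_4 = 1.39 / l_4 = 1.39 / 0.159 = 8.742138… → 8.74

8.74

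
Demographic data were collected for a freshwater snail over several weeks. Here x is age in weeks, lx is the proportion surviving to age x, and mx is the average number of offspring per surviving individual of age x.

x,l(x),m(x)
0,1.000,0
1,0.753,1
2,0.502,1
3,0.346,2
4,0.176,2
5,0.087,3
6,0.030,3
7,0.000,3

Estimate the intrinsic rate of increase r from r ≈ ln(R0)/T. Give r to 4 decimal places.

R0 = Σ lx·mx = 0 + 0.753 + 0.502 + 0.692 + 0.352 + 0.261 + 0.09 + 0 = 2.65
Σ x·lx·mx = 7.086; T = 7.086/2.65 = 2.67396…
r ≈ ln(R0)/T = ln(2.65)/2.67396… = 0.364463… → 0.3645

0.3645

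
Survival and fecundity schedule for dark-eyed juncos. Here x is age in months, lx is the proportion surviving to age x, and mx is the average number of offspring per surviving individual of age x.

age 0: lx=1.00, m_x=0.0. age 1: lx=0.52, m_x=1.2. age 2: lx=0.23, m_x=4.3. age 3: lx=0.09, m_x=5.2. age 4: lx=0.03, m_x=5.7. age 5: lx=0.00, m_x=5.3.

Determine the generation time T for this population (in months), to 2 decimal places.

lx·mx: 0, 0.624, 0.989, 0.468, 0.171, 0 → R0 = 2.252
x·lx·mx: 0, 0.624, 1.978, 1.404, 0.684, 0 → Σ = 4.69
T = 4.69 / 2.252 = 2.082593… → 2.08

2.08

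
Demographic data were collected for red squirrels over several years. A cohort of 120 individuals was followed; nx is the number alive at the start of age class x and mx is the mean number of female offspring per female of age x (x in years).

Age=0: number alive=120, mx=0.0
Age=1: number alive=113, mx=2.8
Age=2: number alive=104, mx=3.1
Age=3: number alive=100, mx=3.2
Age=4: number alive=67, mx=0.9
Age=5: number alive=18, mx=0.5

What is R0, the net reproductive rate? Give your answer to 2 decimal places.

lx = nx/n0 = nx/120: 1, 0.94167…, 0.86667…, 0.83333…, 0.55833…, 0.15
lx·mx by age: 0, 2.636667…, 2.686667…, 2.666667…, 0.5025…, 0.075
R0 = Σ lx·mx = 8.5675… → 8.57

8.57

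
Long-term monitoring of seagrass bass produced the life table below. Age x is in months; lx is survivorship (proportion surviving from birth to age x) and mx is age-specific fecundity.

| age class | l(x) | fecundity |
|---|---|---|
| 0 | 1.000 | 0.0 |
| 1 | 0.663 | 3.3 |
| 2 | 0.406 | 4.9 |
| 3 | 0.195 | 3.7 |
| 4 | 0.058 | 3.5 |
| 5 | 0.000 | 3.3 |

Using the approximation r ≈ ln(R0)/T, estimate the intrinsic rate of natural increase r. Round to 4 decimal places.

0.9093

R0 = Σ lx·mx = 0 + 2.1879 + 1.9894 + 0.7215 + 0.203 + 0 = 5.1018
Σ x·lx·mx = 9.1432; T = 9.1432/5.1018 = 1.79215…
r ≈ ln(R0)/T = ln(5.1018)/1.79215… = 0.909294… → 0.9093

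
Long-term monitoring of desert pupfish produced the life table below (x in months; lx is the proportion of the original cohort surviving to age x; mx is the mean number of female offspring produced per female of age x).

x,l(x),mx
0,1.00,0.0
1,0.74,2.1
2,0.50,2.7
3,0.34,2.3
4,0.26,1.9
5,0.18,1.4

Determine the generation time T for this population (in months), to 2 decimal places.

2.22

lx·mx: 0, 1.554, 1.35, 0.782, 0.494, 0.252 → R0 = 4.432
x·lx·mx: 0, 1.554, 2.7, 2.346, 1.976, 1.26 → Σ = 9.836
T = 9.836 / 4.432 = 2.219314… → 2.22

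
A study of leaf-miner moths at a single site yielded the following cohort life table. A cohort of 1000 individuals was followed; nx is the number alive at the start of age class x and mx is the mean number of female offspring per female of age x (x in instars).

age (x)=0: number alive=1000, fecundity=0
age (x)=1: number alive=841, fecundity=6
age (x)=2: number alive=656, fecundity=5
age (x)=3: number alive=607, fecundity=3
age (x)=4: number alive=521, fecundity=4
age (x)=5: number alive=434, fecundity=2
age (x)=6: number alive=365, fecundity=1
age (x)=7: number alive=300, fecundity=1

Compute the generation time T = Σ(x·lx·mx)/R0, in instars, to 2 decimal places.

2.47

lx = nx/n0 = nx/1000: 1, 0.841, 0.656, 0.607, 0.521, 0.434, 0.365, 0.3
lx·mx: 0, 5.046, 3.28, 1.821, 2.084, 0.868, 0.365, 0.3 → R0 = 13.764
x·lx·mx: 0, 5.046, 6.56, 5.463, 8.336, 4.34, 2.19, 2.1 → Σ = 34.035
T = 34.035 / 13.764 = 2.472755… → 2.47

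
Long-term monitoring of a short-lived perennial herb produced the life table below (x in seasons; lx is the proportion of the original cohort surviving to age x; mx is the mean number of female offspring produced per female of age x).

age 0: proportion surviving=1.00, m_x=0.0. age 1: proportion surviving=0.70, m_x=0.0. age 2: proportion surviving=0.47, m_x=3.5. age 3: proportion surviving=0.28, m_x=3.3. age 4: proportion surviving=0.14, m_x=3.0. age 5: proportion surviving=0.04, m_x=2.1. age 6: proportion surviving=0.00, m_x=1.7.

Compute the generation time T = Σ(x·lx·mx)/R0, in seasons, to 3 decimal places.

lx·mx: 0, 0, 1.645, 0.924, 0.42, 0.084, 0 → R0 = 3.073
x·lx·mx: 0, 0, 3.29, 2.772, 1.68, 0.42, 0 → Σ = 8.162
T = 8.162 / 3.073 = 2.656036… → 2.656

2.656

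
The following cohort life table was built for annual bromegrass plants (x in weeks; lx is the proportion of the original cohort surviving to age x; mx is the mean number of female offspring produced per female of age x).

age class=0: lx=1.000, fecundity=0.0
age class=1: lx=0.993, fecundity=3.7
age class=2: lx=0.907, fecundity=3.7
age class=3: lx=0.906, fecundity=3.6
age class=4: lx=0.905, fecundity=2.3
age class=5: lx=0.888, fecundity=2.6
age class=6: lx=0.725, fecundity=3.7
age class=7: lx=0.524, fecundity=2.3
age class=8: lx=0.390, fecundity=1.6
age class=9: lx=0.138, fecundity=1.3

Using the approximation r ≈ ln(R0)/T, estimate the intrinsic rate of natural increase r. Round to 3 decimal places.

R0 = Σ lx·mx = 0 + 3.6741 + 3.3559 + 3.2616 + 2.0815 + 2.3088 + 2.6825 + 1.2052 + 0.624 + 0.1794 = 19.373
Σ x·lx·mx = 71.1787; T = 71.1787/19.373 = 3.67412…
r ≈ ln(R0)/T = ln(19.373)/3.67412… = 0.80669… → 0.807

0.807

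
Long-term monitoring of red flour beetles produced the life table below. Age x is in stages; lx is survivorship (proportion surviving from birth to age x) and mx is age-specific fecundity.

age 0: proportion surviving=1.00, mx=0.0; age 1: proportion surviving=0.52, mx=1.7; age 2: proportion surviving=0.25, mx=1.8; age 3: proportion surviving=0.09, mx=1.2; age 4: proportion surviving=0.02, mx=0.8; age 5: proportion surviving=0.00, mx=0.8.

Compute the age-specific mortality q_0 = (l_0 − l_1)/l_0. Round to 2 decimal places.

0.48

q_0 = (l_0 − l_1) / l_0 = (1 − 0.52) / 1
     = 0.48 / 1 = 0.48 → 0.48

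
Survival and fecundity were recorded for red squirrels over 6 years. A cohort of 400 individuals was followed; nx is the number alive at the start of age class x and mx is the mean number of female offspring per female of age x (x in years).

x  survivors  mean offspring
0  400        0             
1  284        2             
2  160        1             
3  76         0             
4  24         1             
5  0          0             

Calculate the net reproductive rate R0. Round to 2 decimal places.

1.88

lx = nx/n0 = nx/400: 1, 0.71, 0.4, 0.19, 0.06, 0
lx·mx by age: 0, 1.42, 0.4, 0, 0.06, 0
R0 = Σ lx·mx = 1.88 → 1.88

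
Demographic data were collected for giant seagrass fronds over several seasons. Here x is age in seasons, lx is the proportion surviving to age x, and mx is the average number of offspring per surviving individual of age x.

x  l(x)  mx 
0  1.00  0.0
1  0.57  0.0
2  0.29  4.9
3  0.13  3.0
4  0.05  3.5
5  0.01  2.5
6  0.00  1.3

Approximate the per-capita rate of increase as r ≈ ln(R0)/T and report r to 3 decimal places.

R0 = Σ lx·mx = 0 + 0 + 1.421 + 0.39 + 0.175 + 0.025 + 0 = 2.011
Σ x·lx·mx = 4.837; T = 4.837/2.011 = 2.40527…
r ≈ ln(R0)/T = ln(2.011)/2.40527… = 0.29046… → 0.290

0.290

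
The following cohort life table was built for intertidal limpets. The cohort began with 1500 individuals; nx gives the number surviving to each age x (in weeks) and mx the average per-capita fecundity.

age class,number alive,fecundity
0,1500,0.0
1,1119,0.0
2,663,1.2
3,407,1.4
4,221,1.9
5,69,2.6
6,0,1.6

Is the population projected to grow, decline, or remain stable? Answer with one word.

growing

lx = nx/n0 = nx/1500: 1, 0.746, 0.442, 0.27133…, 0.14733…, 0.046, 0
R0 = Σ lx·mx = 0 + 0 + 0.5304 + 0.379867… + 0.279933… + 0.1196 + 0 = 1.3098…
R0 > 1, so the population is growing.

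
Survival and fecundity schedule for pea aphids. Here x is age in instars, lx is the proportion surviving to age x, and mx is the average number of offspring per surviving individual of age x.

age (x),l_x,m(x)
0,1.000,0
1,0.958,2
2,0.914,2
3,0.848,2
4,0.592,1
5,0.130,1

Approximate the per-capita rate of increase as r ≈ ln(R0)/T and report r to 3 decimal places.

R0 = Σ lx·mx = 0 + 1.916 + 1.828 + 1.696 + 0.592 + 0.13 = 6.162
Σ x·lx·mx = 13.678; T = 13.678/6.162 = 2.21973…
r ≈ ln(R0)/T = ln(6.162)/2.21973… = 0.8192… → 0.819

0.819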